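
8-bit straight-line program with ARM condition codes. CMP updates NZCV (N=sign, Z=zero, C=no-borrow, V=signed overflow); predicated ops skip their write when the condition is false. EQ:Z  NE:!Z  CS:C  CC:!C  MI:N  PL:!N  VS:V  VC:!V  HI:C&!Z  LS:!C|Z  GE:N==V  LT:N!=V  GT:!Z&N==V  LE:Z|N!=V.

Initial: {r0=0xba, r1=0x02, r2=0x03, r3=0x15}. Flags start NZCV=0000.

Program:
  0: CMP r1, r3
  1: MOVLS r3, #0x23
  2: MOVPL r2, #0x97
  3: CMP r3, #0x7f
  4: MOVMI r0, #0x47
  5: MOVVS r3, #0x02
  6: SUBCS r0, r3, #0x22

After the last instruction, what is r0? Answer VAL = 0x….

0: ✓ CMP  NZCV=1000
1: ✓ MOVLS  r3←0x23
2: · MOVPL
3: ✓ CMP  NZCV=1000
4: ✓ MOVMI  r0←0x47
5: · MOVVS
6: · SUBCS

VAL = 0x47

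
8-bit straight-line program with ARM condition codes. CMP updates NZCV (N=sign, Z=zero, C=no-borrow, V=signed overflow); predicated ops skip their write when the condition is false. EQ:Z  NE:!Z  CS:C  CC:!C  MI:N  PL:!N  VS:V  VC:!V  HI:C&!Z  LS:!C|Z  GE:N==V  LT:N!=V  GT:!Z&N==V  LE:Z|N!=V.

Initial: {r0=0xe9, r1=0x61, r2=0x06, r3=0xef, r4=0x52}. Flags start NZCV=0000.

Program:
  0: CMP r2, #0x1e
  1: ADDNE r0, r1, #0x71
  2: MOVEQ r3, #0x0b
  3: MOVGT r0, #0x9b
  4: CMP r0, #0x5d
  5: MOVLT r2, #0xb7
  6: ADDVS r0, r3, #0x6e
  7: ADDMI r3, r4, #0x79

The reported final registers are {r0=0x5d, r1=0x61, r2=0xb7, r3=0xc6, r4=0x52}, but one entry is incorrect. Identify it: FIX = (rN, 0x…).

[0] flags=1000 → (cmp)
[1] flags=1000 NE?T → r0=0xd2
[2] flags=1000 EQ?F → skip
[3] flags=1000 GT?F → skip
[4] flags=0011 → (cmp)
[5] flags=0011 LT?T → r2=0xb7
[6] flags=0011 VS?T → r0=0x5d
[7] flags=0011 MI?F → skip

FIX = (r3, 0xef)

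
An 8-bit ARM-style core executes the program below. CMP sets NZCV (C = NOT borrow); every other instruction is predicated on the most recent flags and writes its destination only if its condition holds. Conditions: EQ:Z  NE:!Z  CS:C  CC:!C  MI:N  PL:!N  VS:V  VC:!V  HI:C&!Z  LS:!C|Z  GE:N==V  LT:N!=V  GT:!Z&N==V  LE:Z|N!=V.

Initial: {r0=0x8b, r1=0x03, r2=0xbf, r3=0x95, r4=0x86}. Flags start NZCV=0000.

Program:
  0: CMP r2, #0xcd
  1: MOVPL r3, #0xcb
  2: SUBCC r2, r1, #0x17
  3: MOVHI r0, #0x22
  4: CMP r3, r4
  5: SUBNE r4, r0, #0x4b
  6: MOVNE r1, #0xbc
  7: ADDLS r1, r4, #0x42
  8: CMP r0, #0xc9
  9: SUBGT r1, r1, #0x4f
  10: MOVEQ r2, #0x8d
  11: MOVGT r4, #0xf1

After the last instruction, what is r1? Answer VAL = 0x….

0: ✓ CMP  NZCV=1000
1: · MOVPL
2: ✓ SUBCC  r2←0xec
3: · MOVHI
4: ✓ CMP  NZCV=0010
5: ✓ SUBNE  r4←0x40
6: ✓ MOVNE  r1←0xbc
7: · ADDLS
8: ✓ CMP  NZCV=1000
9: · SUBGT
10: · MOVEQ
11: · MOVGT

VAL = 0xbc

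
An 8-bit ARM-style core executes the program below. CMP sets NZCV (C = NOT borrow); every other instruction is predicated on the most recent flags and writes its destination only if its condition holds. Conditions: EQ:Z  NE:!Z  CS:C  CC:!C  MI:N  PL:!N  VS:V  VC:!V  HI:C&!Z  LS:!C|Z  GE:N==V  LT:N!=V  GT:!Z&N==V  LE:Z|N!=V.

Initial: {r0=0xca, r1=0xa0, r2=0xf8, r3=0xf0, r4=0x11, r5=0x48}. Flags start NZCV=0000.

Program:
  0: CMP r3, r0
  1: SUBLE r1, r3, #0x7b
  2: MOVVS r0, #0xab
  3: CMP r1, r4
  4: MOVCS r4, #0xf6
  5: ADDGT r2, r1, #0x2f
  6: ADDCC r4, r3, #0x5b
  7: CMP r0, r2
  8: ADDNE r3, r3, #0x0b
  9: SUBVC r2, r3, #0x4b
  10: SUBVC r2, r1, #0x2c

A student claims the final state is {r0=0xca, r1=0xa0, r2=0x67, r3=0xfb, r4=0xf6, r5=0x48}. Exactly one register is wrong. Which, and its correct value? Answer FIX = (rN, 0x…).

FIX = (r2, 0x74)

0: ✓ CMP  NZCV=0010
1: · SUBLE
2: · MOVVS
3: ✓ CMP  NZCV=1010
4: ✓ MOVCS  r4←0xf6
5: · ADDGT
6: · ADDCC
7: ✓ CMP  NZCV=1000
8: ✓ ADDNE  r3←0xfb
9: ✓ SUBVC  r2←0xb0
10: ✓ SUBVC  r2←0x74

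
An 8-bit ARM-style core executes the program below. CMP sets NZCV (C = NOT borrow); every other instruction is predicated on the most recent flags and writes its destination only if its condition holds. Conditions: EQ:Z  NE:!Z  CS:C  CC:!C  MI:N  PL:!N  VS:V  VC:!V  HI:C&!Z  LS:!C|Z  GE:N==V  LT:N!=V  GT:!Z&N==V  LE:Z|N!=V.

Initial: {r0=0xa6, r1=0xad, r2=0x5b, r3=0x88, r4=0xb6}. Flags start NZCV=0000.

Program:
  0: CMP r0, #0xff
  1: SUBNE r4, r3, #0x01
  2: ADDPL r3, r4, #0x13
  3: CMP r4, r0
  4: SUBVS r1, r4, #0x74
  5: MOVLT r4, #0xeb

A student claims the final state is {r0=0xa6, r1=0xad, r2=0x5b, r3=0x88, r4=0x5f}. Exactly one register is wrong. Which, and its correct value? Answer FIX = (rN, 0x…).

[0] flags=1000 → (cmp)
[1] flags=1000 NE?T → r4=0x87
[2] flags=1000 PL?F → skip
[3] flags=1000 → (cmp)
[4] flags=1000 VS?F → skip
[5] flags=1000 LT?T → r4=0xeb

FIX = (r4, 0xeb)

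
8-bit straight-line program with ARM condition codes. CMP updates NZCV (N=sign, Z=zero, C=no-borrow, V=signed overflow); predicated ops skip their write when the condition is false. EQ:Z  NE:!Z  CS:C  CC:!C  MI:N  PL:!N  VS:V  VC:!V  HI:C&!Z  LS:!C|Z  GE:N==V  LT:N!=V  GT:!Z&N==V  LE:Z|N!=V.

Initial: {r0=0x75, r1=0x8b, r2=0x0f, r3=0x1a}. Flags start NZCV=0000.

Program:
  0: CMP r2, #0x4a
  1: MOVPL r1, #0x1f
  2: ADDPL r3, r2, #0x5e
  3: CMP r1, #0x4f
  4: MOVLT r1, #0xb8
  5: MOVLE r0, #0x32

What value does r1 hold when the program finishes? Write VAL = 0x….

[0] flags=1000 → (cmp)
[1] flags=1000 PL?F → skip
[2] flags=1000 PL?F → skip
[3] flags=0011 → (cmp)
[4] flags=0011 LT?T → r1=0xb8
[5] flags=0011 LE?T → r0=0x32

VAL = 0xb8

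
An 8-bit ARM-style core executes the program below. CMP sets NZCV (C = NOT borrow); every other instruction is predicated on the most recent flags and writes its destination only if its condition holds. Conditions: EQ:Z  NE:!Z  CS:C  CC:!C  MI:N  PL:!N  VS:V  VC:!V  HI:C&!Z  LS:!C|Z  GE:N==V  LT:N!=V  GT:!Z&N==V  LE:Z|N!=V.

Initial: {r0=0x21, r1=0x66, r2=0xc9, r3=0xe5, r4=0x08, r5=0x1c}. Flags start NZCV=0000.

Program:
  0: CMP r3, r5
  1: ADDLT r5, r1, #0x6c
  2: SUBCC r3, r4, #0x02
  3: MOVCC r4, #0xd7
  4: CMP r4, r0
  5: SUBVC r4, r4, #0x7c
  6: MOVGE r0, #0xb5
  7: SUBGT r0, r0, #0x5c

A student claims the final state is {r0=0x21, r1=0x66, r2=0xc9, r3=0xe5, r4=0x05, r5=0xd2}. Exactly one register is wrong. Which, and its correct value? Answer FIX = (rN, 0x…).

FIX = (r4, 0x8c)

[0] flags=1010 → (cmp)
[1] flags=1010 LT?T → r5=0xd2
[2] flags=1010 CC?F → skip
[3] flags=1010 CC?F → skip
[4] flags=1000 → (cmp)
[5] flags=1000 VC?T → r4=0x8c
[6] flags=1000 GE?F → skip
[7] flags=1000 GT?F → skip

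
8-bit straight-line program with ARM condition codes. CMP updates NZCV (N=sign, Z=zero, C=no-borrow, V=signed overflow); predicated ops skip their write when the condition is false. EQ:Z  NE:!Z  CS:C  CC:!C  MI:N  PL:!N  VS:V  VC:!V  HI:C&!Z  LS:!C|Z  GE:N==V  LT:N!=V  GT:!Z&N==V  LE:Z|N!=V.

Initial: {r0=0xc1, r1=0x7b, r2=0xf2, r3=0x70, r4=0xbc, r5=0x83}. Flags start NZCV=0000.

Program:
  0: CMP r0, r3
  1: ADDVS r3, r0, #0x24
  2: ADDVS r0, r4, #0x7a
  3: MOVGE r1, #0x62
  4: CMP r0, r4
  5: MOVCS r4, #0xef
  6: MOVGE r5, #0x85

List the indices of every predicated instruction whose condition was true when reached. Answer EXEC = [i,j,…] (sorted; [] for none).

EXEC = [1,2,6]

0: ✓ CMP  NZCV=0011
1: ✓ ADDVS  r3←0xe5
2: ✓ ADDVS  r0←0x36
3: · MOVGE
4: ✓ CMP  NZCV=0000
5: · MOVCS
6: ✓ MOVGE  r5←0x85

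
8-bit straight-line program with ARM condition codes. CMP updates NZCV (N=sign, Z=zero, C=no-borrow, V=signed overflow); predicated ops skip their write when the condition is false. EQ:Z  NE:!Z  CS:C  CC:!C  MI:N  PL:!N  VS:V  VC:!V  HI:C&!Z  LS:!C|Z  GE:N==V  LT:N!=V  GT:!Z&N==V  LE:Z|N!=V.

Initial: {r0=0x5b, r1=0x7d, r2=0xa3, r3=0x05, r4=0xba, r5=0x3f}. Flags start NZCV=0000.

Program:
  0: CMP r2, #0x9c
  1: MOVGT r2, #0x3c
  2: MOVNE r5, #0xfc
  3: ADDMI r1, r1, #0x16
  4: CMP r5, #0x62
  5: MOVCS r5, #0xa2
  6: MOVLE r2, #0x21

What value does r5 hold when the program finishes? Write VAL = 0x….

VAL = 0xa2

[0] flags=0010 → (cmp)
[1] flags=0010 GT?T → r2=0x3c
[2] flags=0010 NE?T → r5=0xfc
[3] flags=0010 MI?F → skip
[4] flags=1010 → (cmp)
[5] flags=1010 CS?T → r5=0xa2
[6] flags=1010 LE?T → r2=0x21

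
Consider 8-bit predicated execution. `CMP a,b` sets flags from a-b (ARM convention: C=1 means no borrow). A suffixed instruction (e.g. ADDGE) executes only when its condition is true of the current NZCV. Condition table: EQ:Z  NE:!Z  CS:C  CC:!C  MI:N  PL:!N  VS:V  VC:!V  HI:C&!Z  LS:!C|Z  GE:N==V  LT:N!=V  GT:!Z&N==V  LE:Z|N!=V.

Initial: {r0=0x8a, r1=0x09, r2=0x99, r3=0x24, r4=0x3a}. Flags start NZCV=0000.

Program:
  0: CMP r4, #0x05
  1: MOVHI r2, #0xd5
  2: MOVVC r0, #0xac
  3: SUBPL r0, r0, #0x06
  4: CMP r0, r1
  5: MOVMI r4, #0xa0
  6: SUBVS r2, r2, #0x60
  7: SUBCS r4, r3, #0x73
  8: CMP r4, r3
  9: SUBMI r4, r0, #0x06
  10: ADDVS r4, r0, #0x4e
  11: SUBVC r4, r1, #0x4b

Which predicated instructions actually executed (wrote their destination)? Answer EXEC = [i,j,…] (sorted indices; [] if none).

[0] flags=0010 → (cmp)
[1] flags=0010 HI?T → r2=0xd5
[2] flags=0010 VC?T → r0=0xac
[3] flags=0010 PL?T → r0=0xa6
[4] flags=1010 → (cmp)
[5] flags=1010 MI?T → r4=0xa0
[6] flags=1010 VS?F → skip
[7] flags=1010 CS?T → r4=0xb1
[8] flags=1010 → (cmp)
[9] flags=1010 MI?T → r4=0xa0
[10] flags=1010 VS?F → skip
[11] flags=1010 VC?T → r4=0xbe

EXEC = [1,2,3,5,7,9,11]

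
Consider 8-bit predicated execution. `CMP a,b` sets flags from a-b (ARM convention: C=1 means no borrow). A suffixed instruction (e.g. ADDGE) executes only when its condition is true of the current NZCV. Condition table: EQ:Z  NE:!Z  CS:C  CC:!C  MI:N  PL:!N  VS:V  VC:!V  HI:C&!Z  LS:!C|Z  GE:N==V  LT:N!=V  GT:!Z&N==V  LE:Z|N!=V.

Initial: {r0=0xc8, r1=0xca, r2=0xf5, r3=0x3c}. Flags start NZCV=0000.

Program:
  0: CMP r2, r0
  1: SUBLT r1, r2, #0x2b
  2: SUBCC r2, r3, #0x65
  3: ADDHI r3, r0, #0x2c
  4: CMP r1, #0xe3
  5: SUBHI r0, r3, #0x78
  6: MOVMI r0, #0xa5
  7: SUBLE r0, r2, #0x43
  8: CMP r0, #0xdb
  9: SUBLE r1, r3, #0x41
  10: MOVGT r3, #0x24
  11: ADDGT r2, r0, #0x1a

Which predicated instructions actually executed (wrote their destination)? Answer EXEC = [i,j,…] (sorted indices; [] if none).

EXEC = [3,6,7,9]

[0] flags=0010 → (cmp)
[1] flags=0010 LT?F → skip
[2] flags=0010 CC?F → skip
[3] flags=0010 HI?T → r3=0xf4
[4] flags=1000 → (cmp)
[5] flags=1000 HI?F → skip
[6] flags=1000 MI?T → r0=0xa5
[7] flags=1000 LE?T → r0=0xb2
[8] flags=1000 → (cmp)
[9] flags=1000 LE?T → r1=0xb3
[10] flags=1000 GT?F → skip
[11] flags=1000 GT?F → skip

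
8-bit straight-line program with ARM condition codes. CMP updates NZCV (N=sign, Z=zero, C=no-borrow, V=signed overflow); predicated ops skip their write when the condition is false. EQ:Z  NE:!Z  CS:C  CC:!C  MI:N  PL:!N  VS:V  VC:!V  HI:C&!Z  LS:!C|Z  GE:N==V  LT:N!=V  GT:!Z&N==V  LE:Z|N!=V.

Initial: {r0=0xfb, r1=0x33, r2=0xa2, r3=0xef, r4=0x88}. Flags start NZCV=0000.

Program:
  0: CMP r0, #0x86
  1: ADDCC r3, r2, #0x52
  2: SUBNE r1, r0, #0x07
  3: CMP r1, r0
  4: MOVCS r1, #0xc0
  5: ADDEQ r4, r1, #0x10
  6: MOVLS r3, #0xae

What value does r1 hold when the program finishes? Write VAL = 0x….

[0] flags=0010 → (cmp)
[1] flags=0010 CC?F → skip
[2] flags=0010 NE?T → r1=0xf4
[3] flags=1000 → (cmp)
[4] flags=1000 CS?F → skip
[5] flags=1000 EQ?F → skip
[6] flags=1000 LS?T → r3=0xae

VAL = 0xf4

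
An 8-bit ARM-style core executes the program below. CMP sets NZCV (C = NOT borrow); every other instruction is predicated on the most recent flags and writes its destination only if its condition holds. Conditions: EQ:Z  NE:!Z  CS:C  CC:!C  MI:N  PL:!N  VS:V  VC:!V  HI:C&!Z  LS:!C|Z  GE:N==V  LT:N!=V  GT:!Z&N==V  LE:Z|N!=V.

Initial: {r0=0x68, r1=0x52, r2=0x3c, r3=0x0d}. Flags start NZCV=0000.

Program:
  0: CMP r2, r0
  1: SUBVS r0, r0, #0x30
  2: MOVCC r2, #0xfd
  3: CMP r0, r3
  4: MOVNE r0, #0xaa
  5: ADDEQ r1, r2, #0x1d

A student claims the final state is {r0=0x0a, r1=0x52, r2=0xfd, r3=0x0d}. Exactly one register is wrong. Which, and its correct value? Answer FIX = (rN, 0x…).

FIX = (r0, 0xaa)

0: ✓ CMP  NZCV=1000
1: · SUBVS
2: ✓ MOVCC  r2←0xfd
3: ✓ CMP  NZCV=0010
4: ✓ MOVNE  r0←0xaa
5: · ADDEQ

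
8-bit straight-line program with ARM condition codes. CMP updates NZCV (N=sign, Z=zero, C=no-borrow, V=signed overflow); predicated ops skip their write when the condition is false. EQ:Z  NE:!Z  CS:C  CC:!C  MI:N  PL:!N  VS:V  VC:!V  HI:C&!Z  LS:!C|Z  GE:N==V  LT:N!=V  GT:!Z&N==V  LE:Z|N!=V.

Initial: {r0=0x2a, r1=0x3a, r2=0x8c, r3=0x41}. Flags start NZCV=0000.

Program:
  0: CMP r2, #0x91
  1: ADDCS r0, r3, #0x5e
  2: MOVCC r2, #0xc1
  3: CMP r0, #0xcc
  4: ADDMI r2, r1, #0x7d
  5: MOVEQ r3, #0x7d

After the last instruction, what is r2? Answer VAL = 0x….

[0] flags=1000 → (cmp)
[1] flags=1000 CS?F → skip
[2] flags=1000 CC?T → r2=0xc1
[3] flags=0000 → (cmp)
[4] flags=0000 MI?F → skip
[5] flags=0000 EQ?F → skip

VAL = 0xc1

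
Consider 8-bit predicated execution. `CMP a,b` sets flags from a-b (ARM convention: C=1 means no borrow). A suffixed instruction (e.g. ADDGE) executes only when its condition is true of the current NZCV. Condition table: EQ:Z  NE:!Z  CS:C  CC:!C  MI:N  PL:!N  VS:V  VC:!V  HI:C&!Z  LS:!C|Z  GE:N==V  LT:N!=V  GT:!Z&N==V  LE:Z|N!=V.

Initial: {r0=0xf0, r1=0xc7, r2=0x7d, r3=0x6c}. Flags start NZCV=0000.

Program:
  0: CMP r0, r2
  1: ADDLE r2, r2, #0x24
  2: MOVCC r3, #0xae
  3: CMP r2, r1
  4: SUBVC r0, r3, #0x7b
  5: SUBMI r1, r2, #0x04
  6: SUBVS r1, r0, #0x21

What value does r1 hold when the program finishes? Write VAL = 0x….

0: ✓ CMP  NZCV=0011
1: ✓ ADDLE  r2←0xa1
2: · MOVCC
3: ✓ CMP  NZCV=1000
4: ✓ SUBVC  r0←0xf1
5: ✓ SUBMI  r1←0x9d
6: · SUBVS

VAL = 0x9d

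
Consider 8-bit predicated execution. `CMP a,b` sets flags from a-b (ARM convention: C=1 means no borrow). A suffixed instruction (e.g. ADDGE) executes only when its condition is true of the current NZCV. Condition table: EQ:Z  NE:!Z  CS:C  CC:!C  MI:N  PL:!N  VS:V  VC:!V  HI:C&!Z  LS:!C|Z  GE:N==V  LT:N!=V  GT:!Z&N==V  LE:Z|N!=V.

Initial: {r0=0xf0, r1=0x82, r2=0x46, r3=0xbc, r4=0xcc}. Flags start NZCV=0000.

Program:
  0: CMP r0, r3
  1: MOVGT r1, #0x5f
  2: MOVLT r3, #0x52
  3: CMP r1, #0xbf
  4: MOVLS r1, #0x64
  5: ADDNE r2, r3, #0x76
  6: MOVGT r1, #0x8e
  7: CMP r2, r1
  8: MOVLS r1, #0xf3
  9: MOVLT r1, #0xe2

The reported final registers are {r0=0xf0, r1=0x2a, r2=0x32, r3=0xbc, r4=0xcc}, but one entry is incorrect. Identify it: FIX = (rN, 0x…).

FIX = (r1, 0xf3)

[0] flags=0010 → (cmp)
[1] flags=0010 GT?T → r1=0x5f
[2] flags=0010 LT?F → skip
[3] flags=1001 → (cmp)
[4] flags=1001 LS?T → r1=0x64
[5] flags=1001 NE?T → r2=0x32
[6] flags=1001 GT?T → r1=0x8e
[7] flags=1001 → (cmp)
[8] flags=1001 LS?T → r1=0xf3
[9] flags=1001 LT?F → skip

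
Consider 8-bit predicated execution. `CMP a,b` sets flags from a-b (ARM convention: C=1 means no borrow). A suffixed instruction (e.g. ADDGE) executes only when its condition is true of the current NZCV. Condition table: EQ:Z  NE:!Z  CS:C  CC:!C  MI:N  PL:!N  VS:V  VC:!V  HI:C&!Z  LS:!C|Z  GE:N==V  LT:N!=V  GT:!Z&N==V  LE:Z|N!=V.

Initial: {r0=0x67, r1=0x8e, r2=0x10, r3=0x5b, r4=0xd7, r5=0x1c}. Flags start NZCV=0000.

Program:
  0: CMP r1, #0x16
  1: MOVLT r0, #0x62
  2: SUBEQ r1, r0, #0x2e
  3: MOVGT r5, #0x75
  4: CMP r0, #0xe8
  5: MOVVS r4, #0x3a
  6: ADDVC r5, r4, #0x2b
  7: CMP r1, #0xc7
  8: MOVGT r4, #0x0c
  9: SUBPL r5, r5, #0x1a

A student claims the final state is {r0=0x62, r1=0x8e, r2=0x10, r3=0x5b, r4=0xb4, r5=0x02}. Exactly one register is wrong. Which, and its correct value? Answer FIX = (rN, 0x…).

FIX = (r4, 0xd7)

0: ✓ CMP  NZCV=0011
1: ✓ MOVLT  r0←0x62
2: · SUBEQ
3: · MOVGT
4: ✓ CMP  NZCV=0000
5: · MOVVS
6: ✓ ADDVC  r5←0x02
7: ✓ CMP  NZCV=1000
8: · MOVGT
9: · SUBPL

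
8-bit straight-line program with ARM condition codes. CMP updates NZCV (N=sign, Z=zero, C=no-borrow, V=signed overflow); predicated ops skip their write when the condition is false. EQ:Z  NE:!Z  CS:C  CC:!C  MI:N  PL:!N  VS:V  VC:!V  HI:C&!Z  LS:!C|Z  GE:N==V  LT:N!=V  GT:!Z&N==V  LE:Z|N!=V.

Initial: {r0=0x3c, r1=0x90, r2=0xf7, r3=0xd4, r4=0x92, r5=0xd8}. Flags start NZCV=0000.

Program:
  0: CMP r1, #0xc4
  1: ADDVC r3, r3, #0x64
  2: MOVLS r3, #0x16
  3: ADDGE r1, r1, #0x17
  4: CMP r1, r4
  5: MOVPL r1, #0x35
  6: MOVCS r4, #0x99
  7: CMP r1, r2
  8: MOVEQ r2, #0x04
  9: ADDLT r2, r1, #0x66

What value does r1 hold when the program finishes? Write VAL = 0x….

VAL = 0x90

[0] flags=1000 → (cmp)
[1] flags=1000 VC?T → r3=0x38
[2] flags=1000 LS?T → r3=0x16
[3] flags=1000 GE?F → skip
[4] flags=1000 → (cmp)
[5] flags=1000 PL?F → skip
[6] flags=1000 CS?F → skip
[7] flags=1000 → (cmp)
[8] flags=1000 EQ?F → skip
[9] flags=1000 LT?T → r2=0xf6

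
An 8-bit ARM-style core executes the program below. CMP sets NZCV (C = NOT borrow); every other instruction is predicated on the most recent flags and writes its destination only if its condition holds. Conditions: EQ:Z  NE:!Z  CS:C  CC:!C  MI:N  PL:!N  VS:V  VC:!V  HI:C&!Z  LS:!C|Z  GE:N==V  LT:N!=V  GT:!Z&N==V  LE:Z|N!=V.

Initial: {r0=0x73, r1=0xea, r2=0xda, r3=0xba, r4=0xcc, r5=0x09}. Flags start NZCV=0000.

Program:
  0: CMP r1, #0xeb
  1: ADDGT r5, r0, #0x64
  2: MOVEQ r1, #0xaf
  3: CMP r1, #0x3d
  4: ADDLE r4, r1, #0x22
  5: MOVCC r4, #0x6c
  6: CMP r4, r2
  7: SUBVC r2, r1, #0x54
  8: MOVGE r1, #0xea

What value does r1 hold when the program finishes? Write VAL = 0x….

0: ✓ CMP  NZCV=1000
1: · ADDGT
2: · MOVEQ
3: ✓ CMP  NZCV=1010
4: ✓ ADDLE  r4←0x0c
5: · MOVCC
6: ✓ CMP  NZCV=0000
7: ✓ SUBVC  r2←0x96
8: ✓ MOVGE  r1←0xea

VAL = 0xea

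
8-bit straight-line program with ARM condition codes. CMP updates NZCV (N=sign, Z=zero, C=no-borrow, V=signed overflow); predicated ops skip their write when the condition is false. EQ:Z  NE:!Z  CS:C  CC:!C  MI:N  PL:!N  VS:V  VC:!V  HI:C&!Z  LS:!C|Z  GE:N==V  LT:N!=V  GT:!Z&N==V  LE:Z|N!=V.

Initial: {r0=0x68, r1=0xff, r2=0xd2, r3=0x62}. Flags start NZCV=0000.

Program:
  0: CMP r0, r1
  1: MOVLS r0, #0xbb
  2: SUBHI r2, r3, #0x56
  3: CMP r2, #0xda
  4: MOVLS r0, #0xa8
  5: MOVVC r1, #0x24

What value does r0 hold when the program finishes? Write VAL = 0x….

0: ✓ CMP  NZCV=0000
1: ✓ MOVLS  r0←0xbb
2: · SUBHI
3: ✓ CMP  NZCV=1000
4: ✓ MOVLS  r0←0xa8
5: ✓ MOVVC  r1←0x24

VAL = 0xa8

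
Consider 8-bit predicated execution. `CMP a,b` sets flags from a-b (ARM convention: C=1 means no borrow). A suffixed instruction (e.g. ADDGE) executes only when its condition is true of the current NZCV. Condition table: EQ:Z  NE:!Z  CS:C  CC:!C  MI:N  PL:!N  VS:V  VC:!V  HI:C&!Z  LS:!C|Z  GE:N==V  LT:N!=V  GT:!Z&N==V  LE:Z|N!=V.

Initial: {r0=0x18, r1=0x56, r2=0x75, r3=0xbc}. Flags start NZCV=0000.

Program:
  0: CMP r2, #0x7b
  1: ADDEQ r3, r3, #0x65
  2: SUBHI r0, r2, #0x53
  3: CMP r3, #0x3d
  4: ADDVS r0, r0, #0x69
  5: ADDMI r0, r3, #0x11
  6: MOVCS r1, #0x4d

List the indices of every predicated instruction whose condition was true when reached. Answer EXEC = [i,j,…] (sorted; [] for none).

0: ✓ CMP  NZCV=1000
1: · ADDEQ
2: · SUBHI
3: ✓ CMP  NZCV=0011
4: ✓ ADDVS  r0←0x81
5: · ADDMI
6: ✓ MOVCS  r1←0x4d

EXEC = [4,6]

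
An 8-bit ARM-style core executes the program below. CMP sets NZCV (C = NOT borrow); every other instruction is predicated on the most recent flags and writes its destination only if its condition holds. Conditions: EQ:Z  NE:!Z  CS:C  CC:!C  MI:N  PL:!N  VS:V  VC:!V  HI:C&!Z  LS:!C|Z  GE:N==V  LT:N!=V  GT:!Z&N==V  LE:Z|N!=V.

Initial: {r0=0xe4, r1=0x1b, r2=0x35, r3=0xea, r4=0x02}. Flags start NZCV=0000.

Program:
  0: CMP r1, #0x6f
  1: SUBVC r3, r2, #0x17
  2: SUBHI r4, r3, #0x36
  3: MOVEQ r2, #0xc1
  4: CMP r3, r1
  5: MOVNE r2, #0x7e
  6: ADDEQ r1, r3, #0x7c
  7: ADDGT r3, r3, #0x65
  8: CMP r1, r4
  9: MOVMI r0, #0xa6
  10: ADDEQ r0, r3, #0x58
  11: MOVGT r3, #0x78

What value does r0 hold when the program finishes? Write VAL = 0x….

[0] flags=1000 → (cmp)
[1] flags=1000 VC?T → r3=0x1e
[2] flags=1000 HI?F → skip
[3] flags=1000 EQ?F → skip
[4] flags=0010 → (cmp)
[5] flags=0010 NE?T → r2=0x7e
[6] flags=0010 EQ?F → skip
[7] flags=0010 GT?T → r3=0x83
[8] flags=0010 → (cmp)
[9] flags=0010 MI?F → skip
[10] flags=0010 EQ?F → skip
[11] flags=0010 GT?T → r3=0x78

VAL = 0xe4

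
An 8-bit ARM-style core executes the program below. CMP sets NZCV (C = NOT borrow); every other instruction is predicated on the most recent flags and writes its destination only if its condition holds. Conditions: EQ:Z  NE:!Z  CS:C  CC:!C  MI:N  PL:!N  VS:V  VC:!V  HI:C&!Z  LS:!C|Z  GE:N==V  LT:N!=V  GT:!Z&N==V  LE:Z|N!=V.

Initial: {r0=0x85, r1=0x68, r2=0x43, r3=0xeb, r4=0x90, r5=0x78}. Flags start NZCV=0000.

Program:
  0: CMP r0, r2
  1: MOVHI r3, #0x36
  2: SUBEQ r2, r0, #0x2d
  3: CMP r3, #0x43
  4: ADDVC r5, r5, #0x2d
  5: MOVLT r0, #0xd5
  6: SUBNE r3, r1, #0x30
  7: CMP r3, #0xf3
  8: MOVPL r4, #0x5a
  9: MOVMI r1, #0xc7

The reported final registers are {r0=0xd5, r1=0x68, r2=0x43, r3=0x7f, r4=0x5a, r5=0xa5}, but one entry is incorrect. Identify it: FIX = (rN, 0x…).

FIX = (r3, 0x38)

0: ✓ CMP  NZCV=0011
1: ✓ MOVHI  r3←0x36
2: · SUBEQ
3: ✓ CMP  NZCV=1000
4: ✓ ADDVC  r5←0xa5
5: ✓ MOVLT  r0←0xd5
6: ✓ SUBNE  r3←0x38
7: ✓ CMP  NZCV=0000
8: ✓ MOVPL  r4←0x5a
9: · MOVMI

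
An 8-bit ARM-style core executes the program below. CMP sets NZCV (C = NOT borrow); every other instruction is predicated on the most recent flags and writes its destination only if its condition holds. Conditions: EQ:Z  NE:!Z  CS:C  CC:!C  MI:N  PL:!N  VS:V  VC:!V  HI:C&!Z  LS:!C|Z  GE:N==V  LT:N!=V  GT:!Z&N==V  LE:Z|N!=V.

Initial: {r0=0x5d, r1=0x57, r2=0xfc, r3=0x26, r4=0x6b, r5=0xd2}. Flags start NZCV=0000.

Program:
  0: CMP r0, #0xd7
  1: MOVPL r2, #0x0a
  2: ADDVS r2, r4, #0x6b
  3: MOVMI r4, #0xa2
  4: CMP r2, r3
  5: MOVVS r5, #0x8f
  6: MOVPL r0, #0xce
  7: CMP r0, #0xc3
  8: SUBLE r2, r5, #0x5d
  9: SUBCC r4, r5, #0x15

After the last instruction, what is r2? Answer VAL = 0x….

0: ✓ CMP  NZCV=1001
1: · MOVPL
2: ✓ ADDVS  r2←0xd6
3: ✓ MOVMI  r4←0xa2
4: ✓ CMP  NZCV=1010
5: · MOVVS
6: · MOVPL
7: ✓ CMP  NZCV=1001
8: · SUBLE
9: ✓ SUBCC  r4←0xbd

VAL = 0xd6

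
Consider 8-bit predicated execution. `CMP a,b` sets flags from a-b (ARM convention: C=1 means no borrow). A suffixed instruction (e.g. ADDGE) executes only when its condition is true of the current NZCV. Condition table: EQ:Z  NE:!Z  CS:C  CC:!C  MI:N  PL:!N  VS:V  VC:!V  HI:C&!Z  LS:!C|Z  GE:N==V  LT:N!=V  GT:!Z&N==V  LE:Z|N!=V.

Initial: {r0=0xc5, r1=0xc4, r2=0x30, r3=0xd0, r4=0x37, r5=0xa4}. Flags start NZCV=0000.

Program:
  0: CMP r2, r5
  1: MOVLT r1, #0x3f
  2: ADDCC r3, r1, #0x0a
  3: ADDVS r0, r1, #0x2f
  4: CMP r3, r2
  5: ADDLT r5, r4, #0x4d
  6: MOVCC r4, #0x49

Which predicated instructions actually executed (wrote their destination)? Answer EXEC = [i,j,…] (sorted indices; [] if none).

EXEC = [2,3,5]

0: ✓ CMP  NZCV=1001
1: · MOVLT
2: ✓ ADDCC  r3←0xce
3: ✓ ADDVS  r0←0xf3
4: ✓ CMP  NZCV=1010
5: ✓ ADDLT  r5←0x84
6: · MOVCC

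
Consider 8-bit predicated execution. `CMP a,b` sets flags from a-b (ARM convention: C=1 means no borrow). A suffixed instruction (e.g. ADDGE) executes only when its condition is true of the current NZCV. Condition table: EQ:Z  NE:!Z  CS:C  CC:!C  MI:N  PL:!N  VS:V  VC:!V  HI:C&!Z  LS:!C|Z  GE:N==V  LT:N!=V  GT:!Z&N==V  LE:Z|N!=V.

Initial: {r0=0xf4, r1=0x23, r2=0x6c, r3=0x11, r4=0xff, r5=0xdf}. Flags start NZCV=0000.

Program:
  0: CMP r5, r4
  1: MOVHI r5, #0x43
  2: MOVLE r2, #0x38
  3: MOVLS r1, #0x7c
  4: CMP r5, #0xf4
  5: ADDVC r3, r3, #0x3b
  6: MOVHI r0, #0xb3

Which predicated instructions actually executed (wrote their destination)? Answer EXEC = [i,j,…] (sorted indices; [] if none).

EXEC = [2,3,5]

0: ✓ CMP  NZCV=1000
1: · MOVHI
2: ✓ MOVLE  r2←0x38
3: ✓ MOVLS  r1←0x7c
4: ✓ CMP  NZCV=1000
5: ✓ ADDVC  r3←0x4c
6: · MOVHI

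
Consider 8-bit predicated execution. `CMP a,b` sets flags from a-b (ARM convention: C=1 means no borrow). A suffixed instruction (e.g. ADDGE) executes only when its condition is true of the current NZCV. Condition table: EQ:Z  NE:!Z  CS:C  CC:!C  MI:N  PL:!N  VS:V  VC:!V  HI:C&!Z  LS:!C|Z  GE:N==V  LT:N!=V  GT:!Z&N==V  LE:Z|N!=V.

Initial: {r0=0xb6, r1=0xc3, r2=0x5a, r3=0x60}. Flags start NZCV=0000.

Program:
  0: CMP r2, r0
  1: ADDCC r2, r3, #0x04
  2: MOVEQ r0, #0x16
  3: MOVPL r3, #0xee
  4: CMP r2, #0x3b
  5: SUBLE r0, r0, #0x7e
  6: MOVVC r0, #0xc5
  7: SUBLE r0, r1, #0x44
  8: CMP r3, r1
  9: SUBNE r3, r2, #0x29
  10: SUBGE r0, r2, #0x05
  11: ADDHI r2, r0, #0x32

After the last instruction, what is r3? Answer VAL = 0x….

VAL = 0x3b

[0] flags=1001 → (cmp)
[1] flags=1001 CC?T → r2=0x64
[2] flags=1001 EQ?F → skip
[3] flags=1001 PL?F → skip
[4] flags=0010 → (cmp)
[5] flags=0010 LE?F → skip
[6] flags=0010 VC?T → r0=0xc5
[7] flags=0010 LE?F → skip
[8] flags=1001 → (cmp)
[9] flags=1001 NE?T → r3=0x3b
[10] flags=1001 GE?T → r0=0x5f
[11] flags=1001 HI?F → skip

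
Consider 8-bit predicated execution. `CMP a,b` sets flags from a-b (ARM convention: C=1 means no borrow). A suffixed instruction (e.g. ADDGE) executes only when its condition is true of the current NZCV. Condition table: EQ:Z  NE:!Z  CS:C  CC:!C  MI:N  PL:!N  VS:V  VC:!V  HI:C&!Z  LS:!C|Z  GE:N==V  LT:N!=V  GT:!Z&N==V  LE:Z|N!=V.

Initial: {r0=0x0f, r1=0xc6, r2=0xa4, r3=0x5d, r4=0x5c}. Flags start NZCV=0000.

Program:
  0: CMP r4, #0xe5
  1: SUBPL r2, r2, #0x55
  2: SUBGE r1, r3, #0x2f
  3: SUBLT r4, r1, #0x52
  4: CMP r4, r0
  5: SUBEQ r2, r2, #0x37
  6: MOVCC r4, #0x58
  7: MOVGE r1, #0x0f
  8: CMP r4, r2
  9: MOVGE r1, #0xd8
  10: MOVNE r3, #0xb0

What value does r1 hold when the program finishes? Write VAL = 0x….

0: ✓ CMP  NZCV=0000
1: ✓ SUBPL  r2←0x4f
2: ✓ SUBGE  r1←0x2e
3: · SUBLT
4: ✓ CMP  NZCV=0010
5: · SUBEQ
6: · MOVCC
7: ✓ MOVGE  r1←0x0f
8: ✓ CMP  NZCV=0010
9: ✓ MOVGE  r1←0xd8
10: ✓ MOVNE  r3←0xb0

VAL = 0xd8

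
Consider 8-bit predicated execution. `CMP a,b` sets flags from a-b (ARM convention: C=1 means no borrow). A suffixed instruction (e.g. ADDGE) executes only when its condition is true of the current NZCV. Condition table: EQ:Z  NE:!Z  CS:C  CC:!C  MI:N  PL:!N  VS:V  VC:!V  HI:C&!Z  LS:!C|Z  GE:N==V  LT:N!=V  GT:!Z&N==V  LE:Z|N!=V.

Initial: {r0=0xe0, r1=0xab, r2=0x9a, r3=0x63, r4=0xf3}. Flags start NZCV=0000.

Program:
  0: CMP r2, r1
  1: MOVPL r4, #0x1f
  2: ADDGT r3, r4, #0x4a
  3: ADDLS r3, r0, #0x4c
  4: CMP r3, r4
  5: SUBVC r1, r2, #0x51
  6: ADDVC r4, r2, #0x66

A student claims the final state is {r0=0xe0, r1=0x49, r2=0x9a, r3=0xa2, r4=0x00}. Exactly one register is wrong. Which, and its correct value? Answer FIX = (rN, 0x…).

[0] flags=1000 → (cmp)
[1] flags=1000 PL?F → skip
[2] flags=1000 GT?F → skip
[3] flags=1000 LS?T → r3=0x2c
[4] flags=0000 → (cmp)
[5] flags=0000 VC?T → r1=0x49
[6] flags=0000 VC?T → r4=0x00

FIX = (r3, 0x2c)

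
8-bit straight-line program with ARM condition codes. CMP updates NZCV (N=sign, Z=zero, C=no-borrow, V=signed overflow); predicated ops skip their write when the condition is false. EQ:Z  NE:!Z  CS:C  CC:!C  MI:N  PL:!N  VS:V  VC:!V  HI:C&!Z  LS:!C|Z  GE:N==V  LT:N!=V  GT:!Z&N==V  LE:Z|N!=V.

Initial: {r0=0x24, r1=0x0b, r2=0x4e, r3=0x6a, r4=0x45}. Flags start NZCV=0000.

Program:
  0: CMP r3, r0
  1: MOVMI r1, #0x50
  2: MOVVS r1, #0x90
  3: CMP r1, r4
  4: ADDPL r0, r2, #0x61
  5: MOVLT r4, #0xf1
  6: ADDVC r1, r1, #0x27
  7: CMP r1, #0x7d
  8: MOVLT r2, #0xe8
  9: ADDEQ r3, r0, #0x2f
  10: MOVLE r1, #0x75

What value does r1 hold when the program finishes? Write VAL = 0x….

VAL = 0x75

0: ✓ CMP  NZCV=0010
1: · MOVMI
2: · MOVVS
3: ✓ CMP  NZCV=1000
4: · ADDPL
5: ✓ MOVLT  r4←0xf1
6: ✓ ADDVC  r1←0x32
7: ✓ CMP  NZCV=1000
8: ✓ MOVLT  r2←0xe8
9: · ADDEQ
10: ✓ MOVLE  r1←0x75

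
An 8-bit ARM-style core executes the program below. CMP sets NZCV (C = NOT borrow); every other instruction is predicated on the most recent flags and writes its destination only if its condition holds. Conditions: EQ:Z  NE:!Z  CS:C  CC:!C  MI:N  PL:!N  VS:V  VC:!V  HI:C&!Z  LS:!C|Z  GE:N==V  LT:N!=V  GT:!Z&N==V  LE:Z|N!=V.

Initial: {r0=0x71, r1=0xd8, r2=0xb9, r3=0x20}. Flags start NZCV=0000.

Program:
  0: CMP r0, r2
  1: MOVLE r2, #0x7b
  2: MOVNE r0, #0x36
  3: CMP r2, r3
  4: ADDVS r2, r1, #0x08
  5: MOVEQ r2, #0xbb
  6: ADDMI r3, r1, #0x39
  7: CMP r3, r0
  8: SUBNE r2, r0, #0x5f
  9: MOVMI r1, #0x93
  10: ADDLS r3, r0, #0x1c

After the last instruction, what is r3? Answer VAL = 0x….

VAL = 0x52

[0] flags=1001 → (cmp)
[1] flags=1001 LE?F → skip
[2] flags=1001 NE?T → r0=0x36
[3] flags=1010 → (cmp)
[4] flags=1010 VS?F → skip
[5] flags=1010 EQ?F → skip
[6] flags=1010 MI?T → r3=0x11
[7] flags=1000 → (cmp)
[8] flags=1000 NE?T → r2=0xd7
[9] flags=1000 MI?T → r1=0x93
[10] flags=1000 LS?T → r3=0x52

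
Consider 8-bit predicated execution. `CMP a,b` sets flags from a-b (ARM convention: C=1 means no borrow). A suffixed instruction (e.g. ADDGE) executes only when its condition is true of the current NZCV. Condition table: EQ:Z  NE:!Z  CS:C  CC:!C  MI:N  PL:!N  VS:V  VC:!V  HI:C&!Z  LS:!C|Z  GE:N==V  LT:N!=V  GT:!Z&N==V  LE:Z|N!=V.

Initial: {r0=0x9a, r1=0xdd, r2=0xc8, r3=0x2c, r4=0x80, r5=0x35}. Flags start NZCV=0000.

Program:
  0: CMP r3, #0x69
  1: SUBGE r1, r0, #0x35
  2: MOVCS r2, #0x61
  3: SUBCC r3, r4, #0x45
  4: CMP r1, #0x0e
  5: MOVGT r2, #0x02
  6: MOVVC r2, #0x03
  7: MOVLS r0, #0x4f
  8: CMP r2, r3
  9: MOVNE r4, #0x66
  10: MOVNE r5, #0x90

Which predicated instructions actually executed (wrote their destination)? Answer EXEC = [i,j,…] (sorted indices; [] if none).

EXEC = [3,6,9,10]

0: ✓ CMP  NZCV=1000
1: · SUBGE
2: · MOVCS
3: ✓ SUBCC  r3←0x3b
4: ✓ CMP  NZCV=1010
5: · MOVGT
6: ✓ MOVVC  r2←0x03
7: · MOVLS
8: ✓ CMP  NZCV=1000
9: ✓ MOVNE  r4←0x66
10: ✓ MOVNE  r5←0x90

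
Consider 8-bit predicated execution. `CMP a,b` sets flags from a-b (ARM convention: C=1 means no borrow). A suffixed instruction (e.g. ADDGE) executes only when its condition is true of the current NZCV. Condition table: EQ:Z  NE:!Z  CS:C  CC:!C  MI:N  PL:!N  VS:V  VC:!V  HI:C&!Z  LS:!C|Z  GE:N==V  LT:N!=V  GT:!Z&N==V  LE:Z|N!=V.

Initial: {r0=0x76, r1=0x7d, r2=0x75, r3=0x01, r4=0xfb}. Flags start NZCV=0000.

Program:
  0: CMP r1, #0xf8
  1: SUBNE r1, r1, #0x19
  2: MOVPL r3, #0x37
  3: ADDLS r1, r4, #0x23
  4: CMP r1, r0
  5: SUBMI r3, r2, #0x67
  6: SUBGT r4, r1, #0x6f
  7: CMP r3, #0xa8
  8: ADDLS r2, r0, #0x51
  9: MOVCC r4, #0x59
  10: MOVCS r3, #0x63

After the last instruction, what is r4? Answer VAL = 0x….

[0] flags=1001 → (cmp)
[1] flags=1001 NE?T → r1=0x64
[2] flags=1001 PL?F → skip
[3] flags=1001 LS?T → r1=0x1e
[4] flags=1000 → (cmp)
[5] flags=1000 MI?T → r3=0x0e
[6] flags=1000 GT?F → skip
[7] flags=0000 → (cmp)
[8] flags=0000 LS?T → r2=0xc7
[9] flags=0000 CC?T → r4=0x59
[10] flags=0000 CS?F → skip

VAL = 0x59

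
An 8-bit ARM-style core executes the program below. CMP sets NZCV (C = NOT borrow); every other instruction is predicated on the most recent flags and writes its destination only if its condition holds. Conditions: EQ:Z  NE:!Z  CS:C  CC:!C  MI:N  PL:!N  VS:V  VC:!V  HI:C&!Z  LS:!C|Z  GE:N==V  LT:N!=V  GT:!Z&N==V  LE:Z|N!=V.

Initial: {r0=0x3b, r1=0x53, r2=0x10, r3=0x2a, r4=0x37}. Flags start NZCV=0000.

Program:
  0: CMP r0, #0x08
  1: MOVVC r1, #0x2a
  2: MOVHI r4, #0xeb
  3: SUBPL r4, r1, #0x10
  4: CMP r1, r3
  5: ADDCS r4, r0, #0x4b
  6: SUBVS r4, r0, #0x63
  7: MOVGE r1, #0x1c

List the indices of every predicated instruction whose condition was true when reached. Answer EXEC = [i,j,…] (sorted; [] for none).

EXEC = [1,2,3,5,7]

[0] flags=0010 → (cmp)
[1] flags=0010 VC?T → r1=0x2a
[2] flags=0010 HI?T → r4=0xeb
[3] flags=0010 PL?T → r4=0x1a
[4] flags=0110 → (cmp)
[5] flags=0110 CS?T → r4=0x86
[6] flags=0110 VS?F → skip
[7] flags=0110 GE?T → r1=0x1c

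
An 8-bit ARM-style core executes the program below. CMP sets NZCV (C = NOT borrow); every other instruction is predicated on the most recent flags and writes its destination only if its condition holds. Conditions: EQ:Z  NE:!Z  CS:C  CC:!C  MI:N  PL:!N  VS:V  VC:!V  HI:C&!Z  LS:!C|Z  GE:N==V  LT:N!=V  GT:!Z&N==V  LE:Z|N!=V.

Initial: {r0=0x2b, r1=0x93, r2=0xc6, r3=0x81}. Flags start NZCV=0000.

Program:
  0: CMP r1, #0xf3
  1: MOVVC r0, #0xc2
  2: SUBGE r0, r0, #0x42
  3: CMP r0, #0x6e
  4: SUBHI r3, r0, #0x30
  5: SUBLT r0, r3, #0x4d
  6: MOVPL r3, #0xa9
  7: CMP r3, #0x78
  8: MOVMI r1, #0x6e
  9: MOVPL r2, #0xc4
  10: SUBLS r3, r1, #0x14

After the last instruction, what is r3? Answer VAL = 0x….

[0] flags=1000 → (cmp)
[1] flags=1000 VC?T → r0=0xc2
[2] flags=1000 GE?F → skip
[3] flags=0011 → (cmp)
[4] flags=0011 HI?T → r3=0x92
[5] flags=0011 LT?T → r0=0x45
[6] flags=0011 PL?T → r3=0xa9
[7] flags=0011 → (cmp)
[8] flags=0011 MI?F → skip
[9] flags=0011 PL?T → r2=0xc4
[10] flags=0011 LS?F → skip

VAL = 0xa9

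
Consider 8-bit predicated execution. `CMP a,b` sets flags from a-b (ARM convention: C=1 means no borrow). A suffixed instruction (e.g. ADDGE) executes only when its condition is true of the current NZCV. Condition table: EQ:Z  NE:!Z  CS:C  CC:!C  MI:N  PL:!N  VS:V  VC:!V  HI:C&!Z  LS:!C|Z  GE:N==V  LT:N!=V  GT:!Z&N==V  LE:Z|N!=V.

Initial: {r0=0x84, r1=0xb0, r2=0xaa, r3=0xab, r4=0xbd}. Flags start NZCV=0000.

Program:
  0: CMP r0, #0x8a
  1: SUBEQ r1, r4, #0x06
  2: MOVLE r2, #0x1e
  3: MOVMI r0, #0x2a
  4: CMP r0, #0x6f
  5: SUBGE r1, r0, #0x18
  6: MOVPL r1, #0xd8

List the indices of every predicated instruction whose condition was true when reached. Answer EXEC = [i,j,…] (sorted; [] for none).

[0] flags=1000 → (cmp)
[1] flags=1000 EQ?F → skip
[2] flags=1000 LE?T → r2=0x1e
[3] flags=1000 MI?T → r0=0x2a
[4] flags=1000 → (cmp)
[5] flags=1000 GE?F → skip
[6] flags=1000 PL?F → skip

EXEC = [2,3]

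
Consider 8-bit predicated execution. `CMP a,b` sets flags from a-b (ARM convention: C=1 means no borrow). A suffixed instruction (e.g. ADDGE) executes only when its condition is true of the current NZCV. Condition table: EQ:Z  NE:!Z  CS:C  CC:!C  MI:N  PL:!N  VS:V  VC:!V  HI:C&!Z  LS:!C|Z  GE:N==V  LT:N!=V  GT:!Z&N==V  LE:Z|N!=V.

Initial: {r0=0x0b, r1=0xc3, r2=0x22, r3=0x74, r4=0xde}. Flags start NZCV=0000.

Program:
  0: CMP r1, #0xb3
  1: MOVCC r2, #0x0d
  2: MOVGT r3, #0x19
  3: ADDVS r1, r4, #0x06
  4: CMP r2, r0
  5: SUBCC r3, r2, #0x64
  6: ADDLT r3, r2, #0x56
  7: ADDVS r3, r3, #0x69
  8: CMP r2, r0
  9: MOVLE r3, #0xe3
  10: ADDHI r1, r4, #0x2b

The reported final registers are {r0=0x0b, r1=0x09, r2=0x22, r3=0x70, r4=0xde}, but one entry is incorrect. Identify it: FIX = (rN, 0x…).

0: ✓ CMP  NZCV=0010
1: · MOVCC
2: ✓ MOVGT  r3←0x19
3: · ADDVS
4: ✓ CMP  NZCV=0010
5: · SUBCC
6: · ADDLT
7: · ADDVS
8: ✓ CMP  NZCV=0010
9: · MOVLE
10: ✓ ADDHI  r1←0x09

FIX = (r3, 0x19)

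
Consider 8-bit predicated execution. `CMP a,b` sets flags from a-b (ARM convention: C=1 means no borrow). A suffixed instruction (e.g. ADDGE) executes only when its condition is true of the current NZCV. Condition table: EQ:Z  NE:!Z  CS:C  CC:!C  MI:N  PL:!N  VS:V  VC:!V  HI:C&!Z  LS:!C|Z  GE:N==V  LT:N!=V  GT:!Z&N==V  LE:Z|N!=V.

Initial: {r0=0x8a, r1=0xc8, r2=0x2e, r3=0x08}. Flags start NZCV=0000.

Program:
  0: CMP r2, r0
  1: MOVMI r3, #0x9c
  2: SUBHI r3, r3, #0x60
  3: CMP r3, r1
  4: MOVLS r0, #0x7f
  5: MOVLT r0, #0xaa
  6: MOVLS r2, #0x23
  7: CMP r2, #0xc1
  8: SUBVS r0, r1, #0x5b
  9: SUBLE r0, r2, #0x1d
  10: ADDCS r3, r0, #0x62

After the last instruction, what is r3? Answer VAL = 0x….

[0] flags=1001 → (cmp)
[1] flags=1001 MI?T → r3=0x9c
[2] flags=1001 HI?F → skip
[3] flags=1000 → (cmp)
[4] flags=1000 LS?T → r0=0x7f
[5] flags=1000 LT?T → r0=0xaa
[6] flags=1000 LS?T → r2=0x23
[7] flags=0000 → (cmp)
[8] flags=0000 VS?F → skip
[9] flags=0000 LE?F → skip
[10] flags=0000 CS?F → skip

VAL = 0x9c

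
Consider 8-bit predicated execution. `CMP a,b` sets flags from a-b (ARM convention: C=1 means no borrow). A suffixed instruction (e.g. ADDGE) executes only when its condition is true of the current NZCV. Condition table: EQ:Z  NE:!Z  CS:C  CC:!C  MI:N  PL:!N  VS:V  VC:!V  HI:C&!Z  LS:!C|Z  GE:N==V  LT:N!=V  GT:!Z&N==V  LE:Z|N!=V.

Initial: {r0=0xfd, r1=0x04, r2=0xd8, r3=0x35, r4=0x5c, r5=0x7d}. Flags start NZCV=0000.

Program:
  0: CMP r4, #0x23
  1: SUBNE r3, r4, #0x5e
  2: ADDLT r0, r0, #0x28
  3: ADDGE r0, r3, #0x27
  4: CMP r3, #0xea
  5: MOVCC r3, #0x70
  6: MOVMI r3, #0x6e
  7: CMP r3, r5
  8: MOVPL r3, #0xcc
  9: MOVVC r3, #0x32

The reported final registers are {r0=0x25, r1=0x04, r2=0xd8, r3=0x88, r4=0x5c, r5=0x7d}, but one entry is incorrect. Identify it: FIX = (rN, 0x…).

FIX = (r3, 0x32)

0: ✓ CMP  NZCV=0010
1: ✓ SUBNE  r3←0xfe
2: · ADDLT
3: ✓ ADDGE  r0←0x25
4: ✓ CMP  NZCV=0010
5: · MOVCC
6: · MOVMI
7: ✓ CMP  NZCV=1010
8: · MOVPL
9: ✓ MOVVC  r3←0x32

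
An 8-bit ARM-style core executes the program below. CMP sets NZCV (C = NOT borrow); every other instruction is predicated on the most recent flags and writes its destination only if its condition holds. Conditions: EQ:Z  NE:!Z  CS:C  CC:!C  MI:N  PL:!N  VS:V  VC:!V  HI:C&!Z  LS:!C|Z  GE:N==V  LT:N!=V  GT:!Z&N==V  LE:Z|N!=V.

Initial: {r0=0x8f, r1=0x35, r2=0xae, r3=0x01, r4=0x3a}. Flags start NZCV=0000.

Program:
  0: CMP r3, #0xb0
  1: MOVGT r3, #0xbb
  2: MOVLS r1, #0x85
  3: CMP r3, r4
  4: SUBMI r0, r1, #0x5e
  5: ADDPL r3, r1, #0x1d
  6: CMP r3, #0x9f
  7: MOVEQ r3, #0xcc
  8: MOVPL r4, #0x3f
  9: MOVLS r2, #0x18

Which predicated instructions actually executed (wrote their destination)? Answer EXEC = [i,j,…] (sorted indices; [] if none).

0: ✓ CMP  NZCV=0000
1: ✓ MOVGT  r3←0xbb
2: ✓ MOVLS  r1←0x85
3: ✓ CMP  NZCV=1010
4: ✓ SUBMI  r0←0x27
5: · ADDPL
6: ✓ CMP  NZCV=0010
7: · MOVEQ
8: ✓ MOVPL  r4←0x3f
9: · MOVLS

EXEC = [1,2,4,8]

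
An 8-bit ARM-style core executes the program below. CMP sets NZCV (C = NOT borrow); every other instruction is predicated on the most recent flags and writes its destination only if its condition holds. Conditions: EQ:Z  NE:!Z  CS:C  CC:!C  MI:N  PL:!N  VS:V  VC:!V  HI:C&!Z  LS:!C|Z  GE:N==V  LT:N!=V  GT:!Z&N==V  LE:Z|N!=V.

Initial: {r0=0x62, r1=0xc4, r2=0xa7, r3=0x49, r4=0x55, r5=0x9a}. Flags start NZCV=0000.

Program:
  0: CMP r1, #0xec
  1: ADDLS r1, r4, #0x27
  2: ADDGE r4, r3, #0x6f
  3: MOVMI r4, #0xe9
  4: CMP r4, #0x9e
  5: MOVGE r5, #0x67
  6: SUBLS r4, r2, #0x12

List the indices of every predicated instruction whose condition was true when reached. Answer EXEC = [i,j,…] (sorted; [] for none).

EXEC = [1,3,5]

[0] flags=1000 → (cmp)
[1] flags=1000 LS?T → r1=0x7c
[2] flags=1000 GE?F → skip
[3] flags=1000 MI?T → r4=0xe9
[4] flags=0010 → (cmp)
[5] flags=0010 GE?T → r5=0x67
[6] flags=0010 LS?F → skip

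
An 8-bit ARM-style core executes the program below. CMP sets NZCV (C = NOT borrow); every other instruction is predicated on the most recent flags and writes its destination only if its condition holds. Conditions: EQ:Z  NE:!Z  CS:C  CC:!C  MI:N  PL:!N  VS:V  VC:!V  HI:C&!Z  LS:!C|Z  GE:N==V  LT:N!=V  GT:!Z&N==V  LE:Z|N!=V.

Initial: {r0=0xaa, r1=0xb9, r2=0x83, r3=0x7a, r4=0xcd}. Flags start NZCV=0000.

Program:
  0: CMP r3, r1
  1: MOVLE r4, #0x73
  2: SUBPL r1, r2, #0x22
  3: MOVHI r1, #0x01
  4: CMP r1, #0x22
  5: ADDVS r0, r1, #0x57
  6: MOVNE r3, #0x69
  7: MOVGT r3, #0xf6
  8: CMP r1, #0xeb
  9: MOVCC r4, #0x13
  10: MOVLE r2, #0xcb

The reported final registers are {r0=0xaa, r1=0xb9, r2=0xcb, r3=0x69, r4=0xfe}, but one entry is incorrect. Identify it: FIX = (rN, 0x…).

[0] flags=1001 → (cmp)
[1] flags=1001 LE?F → skip
[2] flags=1001 PL?F → skip
[3] flags=1001 HI?F → skip
[4] flags=1010 → (cmp)
[5] flags=1010 VS?F → skip
[6] flags=1010 NE?T → r3=0x69
[7] flags=1010 GT?F → skip
[8] flags=1000 → (cmp)
[9] flags=1000 CC?T → r4=0x13
[10] flags=1000 LE?T → r2=0xcb

FIX = (r4, 0x13)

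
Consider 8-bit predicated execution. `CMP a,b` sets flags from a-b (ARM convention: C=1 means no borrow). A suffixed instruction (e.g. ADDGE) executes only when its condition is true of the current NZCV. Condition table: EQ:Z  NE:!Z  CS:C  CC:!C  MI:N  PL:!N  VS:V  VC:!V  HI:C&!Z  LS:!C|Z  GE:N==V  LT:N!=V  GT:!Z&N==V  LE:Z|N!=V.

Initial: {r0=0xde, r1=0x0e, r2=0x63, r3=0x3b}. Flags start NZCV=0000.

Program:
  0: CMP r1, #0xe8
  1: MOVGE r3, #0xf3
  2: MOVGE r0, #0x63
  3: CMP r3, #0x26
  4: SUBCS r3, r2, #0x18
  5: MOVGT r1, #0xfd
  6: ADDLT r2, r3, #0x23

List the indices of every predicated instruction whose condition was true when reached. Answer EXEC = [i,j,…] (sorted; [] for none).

0: ✓ CMP  NZCV=0000
1: ✓ MOVGE  r3←0xf3
2: ✓ MOVGE  r0←0x63
3: ✓ CMP  NZCV=1010
4: ✓ SUBCS  r3←0x4b
5: · MOVGT
6: ✓ ADDLT  r2←0x6e

EXEC = [1,2,4,6]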